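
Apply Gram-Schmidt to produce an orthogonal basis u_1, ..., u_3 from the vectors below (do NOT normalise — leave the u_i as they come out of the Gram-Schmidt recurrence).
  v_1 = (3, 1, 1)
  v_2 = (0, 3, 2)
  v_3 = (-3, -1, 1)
Orthogonal basis:
  u_1 = (3, 1, 1)
  u_2 = (-15/11, 28/11, 17/11)
  u_3 = (-9/59, -54/59, 81/59)

Apply the Gram-Schmidt recurrence
  u_1 = v_1
  u_i = v_i − Σ_{j<i} ((v_i · u_j) / (u_j · u_j)) · u_j.

Step by step this gives:
  u_1 = (3, 1, 1)
  u_2 = (-15/11, 28/11, 17/11)
  u_3 = (-9/59, -54/59, 81/59)

Orthogonality check:
  u_2 · u_1 = 0 (should be 0)
  u_3 · u_1 = 0 (should be 0)
  u_3 · u_2 = 0 (should be 0)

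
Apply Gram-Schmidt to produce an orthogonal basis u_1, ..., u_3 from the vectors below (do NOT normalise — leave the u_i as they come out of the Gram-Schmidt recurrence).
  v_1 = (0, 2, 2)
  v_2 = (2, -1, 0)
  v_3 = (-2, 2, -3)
Orthogonal basis:
  u_1 = (0, 2, 2)
  u_2 = (2, -1/2, 1/2)
  u_3 = (8/9, 16/9, -16/9)

Apply the Gram-Schmidt recurrence
  u_1 = v_1
  u_i = v_i − Σ_{j<i} ((v_i · u_j) / (u_j · u_j)) · u_j.

Step by step this gives:
  u_1 = (0, 2, 2)
  u_2 = (2, -1/2, 1/2)
  u_3 = (8/9, 16/9, -16/9)

Orthogonality check:
  u_2 · u_1 = 0 (should be 0)
  u_3 · u_1 = 0 (should be 0)
  u_3 · u_2 = 0 (should be 0)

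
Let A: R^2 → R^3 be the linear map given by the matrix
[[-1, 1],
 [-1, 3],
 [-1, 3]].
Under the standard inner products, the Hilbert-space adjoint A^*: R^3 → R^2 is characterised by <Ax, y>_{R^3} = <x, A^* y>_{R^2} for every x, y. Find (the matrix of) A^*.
A^* = A^T =
[[-1, -1, -1],
 [1, 3, 3]]

For real matrices with standard dot products, the defining identity <Ax, y> = <x, A^* y> gives (Ax)^T y = x^T (A^*) y, i.e. x^T A^T y = x^T (A^*) y. Since this holds for all x, y, we must have A^* = A^T. Therefore
A^* =
[[-1, -1, -1],
 [1, 3, 3]].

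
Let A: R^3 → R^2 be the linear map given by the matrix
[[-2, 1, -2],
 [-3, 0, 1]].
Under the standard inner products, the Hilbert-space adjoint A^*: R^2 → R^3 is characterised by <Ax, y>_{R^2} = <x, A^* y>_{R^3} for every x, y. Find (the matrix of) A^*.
A^* = A^T =
[[-2, -3],
 [1, 0],
 [-2, 1]]

For real matrices with standard dot products, the defining identity <Ax, y> = <x, A^* y> gives (Ax)^T y = x^T (A^*) y, i.e. x^T A^T y = x^T (A^*) y. Since this holds for all x, y, we must have A^* = A^T. Therefore
A^* =
[[-2, -3],
 [1, 0],
 [-2, 1]].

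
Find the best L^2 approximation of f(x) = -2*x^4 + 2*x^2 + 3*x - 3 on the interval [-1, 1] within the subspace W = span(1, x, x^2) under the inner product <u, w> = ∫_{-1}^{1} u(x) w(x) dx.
g(x) = 2*x^2/7 + 3*x - 99/35

The best approximation g ∈ W is the orthogonal projection of f onto W. Writing g = a_0 + a_1 x + a_2 x^2, the coefficients solve the normal equations G · a = b where
  G_{ij} = <φ_i, φ_j> and b_i = <f, φ_i>, with φ_0 = 1, φ_1 = x, φ_2 = x^2.
G =
  [2, 0, 2/3]
  [0, 2/3, 0]
  [2/3, 0, 2/5],
b = (-82/15, 2, -62/35).
Solving gives a_0 = -99/35, a_1 = 3, a_2 = 2/7, so
  g(x) = 2*x^2/7 + 3*x - 99/35.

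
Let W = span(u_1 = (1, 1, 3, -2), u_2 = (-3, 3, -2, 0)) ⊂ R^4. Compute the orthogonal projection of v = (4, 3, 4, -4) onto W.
proj_W(v) = (179/98, 173/98, 265/49, -176/49)

Set up U = [u_1 | ... | u_2] ∈ R^(4×2). The projector onto W = col(U) is P = U (U^T U)^(-1) U^T.
Compute U^T U =
  [15, -6]
  [-6, 22],
and U^T v = (27, -11).
Solve U^T U · c = U^T v for the coefficients: c = (88/49, -1/98). The projection is proj_W(v) = U c.
Check: (v - proj_W(v)) · u_1 = 0  (should be 0).
Check: (v - proj_W(v)) · u_2 = 0  (should be 0).
Result: proj_W(v) = (179/98, 173/98, 265/49, -176/49).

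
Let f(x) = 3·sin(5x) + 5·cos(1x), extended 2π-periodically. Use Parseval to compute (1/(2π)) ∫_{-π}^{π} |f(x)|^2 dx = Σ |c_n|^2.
Σ |c_n|^2 = 17

Expand |f|^2 and use orthogonality of {sin(nx), cos(mx)} on [-π, π]:
  ∫_{-π}^{π} sin(nx)^2 dx = π, ∫ cos(mx)^2 dx = π, and cross terms integrate to 0.
So ∫_{-π}^{π} f(x)^2 dx = 3^2 · π + 5^2 · π = (9 + 25)π.
Divide by 2π: (9 + 25)/2 = 17.
By Parseval, this equals Σ |c_n|^2.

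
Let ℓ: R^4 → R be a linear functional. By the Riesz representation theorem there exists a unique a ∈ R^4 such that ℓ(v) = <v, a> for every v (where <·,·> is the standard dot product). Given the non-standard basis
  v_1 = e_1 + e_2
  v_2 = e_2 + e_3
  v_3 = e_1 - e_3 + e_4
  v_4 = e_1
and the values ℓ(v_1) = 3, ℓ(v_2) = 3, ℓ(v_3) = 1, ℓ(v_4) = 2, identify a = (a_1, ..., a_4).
a = (2, 1, 2, 1)

Write a = (a_1, ..., a_4) in the standard basis. For each basis vector v_i, ℓ(v_i) = <v_i, a> is a linear equation in the a_j's. Collect the n equations into a matrix system V a = ℓ, where row i of V is v_i (expressed in the standard basis). Since V is invertible (lower-triangular with 1s on the diagonal, up to permutation), solve by back-substitution:
  V =
[[1, 1, 0, 0],
 [0, 1, 1, 0],
 [1, 0, -1, 1],
 [1, 0, 0, 0]]
  V a = (3, 3, 1, 2)
Solving gives a = (2, 1, 2, 1).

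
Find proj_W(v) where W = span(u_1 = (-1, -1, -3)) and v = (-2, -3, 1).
proj_W(v) = (-2/11, -2/11, -6/11)

Set up U = [u_1 | ... | u_1] ∈ R^(3×1). The projector onto W = col(U) is P = U (U^T U)^(-1) U^T.
Compute U^T U =
  [11],
and U^T v = (2).
Solve U^T U · c = U^T v for the coefficients: c = (2/11). The projection is proj_W(v) = U c.
Check: (v - proj_W(v)) · u_1 = 0  (should be 0).
Result: proj_W(v) = (-2/11, -2/11, -6/11).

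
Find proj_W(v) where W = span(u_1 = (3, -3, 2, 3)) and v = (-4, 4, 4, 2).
proj_W(v) = (-30/31, 30/31, -20/31, -30/31)

Set up U = [u_1 | ... | u_1] ∈ R^(4×1). The projector onto W = col(U) is P = U (U^T U)^(-1) U^T.
Compute U^T U =
  [31],
and U^T v = (-10).
Solve U^T U · c = U^T v for the coefficients: c = (-10/31). The projection is proj_W(v) = U c.
Check: (v - proj_W(v)) · u_1 = 0  (should be 0).
Result: proj_W(v) = (-30/31, 30/31, -20/31, -30/31).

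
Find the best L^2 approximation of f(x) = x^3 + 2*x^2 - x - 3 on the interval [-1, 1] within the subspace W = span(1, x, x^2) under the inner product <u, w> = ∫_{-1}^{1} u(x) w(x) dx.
g(x) = 2*x^2 - 2*x/5 - 3

The best approximation g ∈ W is the orthogonal projection of f onto W. Writing g = a_0 + a_1 x + a_2 x^2, the coefficients solve the normal equations G · a = b where
  G_{ij} = <φ_i, φ_j> and b_i = <f, φ_i>, with φ_0 = 1, φ_1 = x, φ_2 = x^2.
G =
  [2, 0, 2/3]
  [0, 2/3, 0]
  [2/3, 0, 2/5],
b = (-14/3, -4/15, -6/5).
Solving gives a_0 = -3, a_1 = -2/5, a_2 = 2, so
  g(x) = 2*x^2 - 2*x/5 - 3.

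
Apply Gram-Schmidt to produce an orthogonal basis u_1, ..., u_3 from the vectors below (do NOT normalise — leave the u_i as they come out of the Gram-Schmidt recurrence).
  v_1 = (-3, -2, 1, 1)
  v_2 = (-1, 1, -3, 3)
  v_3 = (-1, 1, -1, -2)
Orthogonal basis:
  u_1 = (-3, -2, 1, 1)
  u_2 = (-4/5, 17/15, -46/15, 44/15)
  u_3 = (-33/23, 18/23, -1, -40/23)

Apply the Gram-Schmidt recurrence
  u_1 = v_1
  u_i = v_i − Σ_{j<i} ((v_i · u_j) / (u_j · u_j)) · u_j.

Step by step this gives:
  u_1 = (-3, -2, 1, 1)
  u_2 = (-4/5, 17/15, -46/15, 44/15)
  u_3 = (-33/23, 18/23, -1, -40/23)

Orthogonality check:
  u_2 · u_1 = 0 (should be 0)
  u_3 · u_1 = 0 (should be 0)
  u_3 · u_2 = 0 (should be 0)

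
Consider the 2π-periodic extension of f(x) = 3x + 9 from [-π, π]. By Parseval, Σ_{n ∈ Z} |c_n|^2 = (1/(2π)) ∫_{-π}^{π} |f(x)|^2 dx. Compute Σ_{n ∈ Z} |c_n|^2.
Σ |c_n|^2 = 3π^2 + 81

Expand and integrate term by term over [-π, π]:
  ∫ (3x)^2 dx = 9·(2π^3/3); ∫ 2·3·(9)·x dx = 0 (odd integrand); ∫ 9^2 dx = 81·2π.
So (1/(2π)) ∫_{-π}^{π} (3x + 9)^2 dx = 9π^2/3 + 81 = 3π^2 + 81.
Parseval ⇒ Σ |c_n|^2 = 3π^2 + 81.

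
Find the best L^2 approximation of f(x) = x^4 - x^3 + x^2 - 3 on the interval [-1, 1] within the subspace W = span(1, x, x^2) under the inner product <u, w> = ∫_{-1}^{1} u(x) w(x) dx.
g(x) = 13*x^2/7 - 3*x/5 - 108/35

The best approximation g ∈ W is the orthogonal projection of f onto W. Writing g = a_0 + a_1 x + a_2 x^2, the coefficients solve the normal equations G · a = b where
  G_{ij} = <φ_i, φ_j> and b_i = <f, φ_i>, with φ_0 = 1, φ_1 = x, φ_2 = x^2.
G =
  [2, 0, 2/3]
  [0, 2/3, 0]
  [2/3, 0, 2/5],
b = (-74/15, -2/5, -46/35).
Solving gives a_0 = -108/35, a_1 = -3/5, a_2 = 13/7, so
  g(x) = 13*x^2/7 - 3*x/5 - 108/35.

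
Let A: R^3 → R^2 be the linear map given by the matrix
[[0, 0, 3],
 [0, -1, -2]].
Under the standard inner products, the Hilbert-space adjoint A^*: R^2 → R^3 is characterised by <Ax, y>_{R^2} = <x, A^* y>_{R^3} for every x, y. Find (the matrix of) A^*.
A^* = A^T =
[[0, 0],
 [0, -1],
 [3, -2]]

For real matrices with standard dot products, the defining identity <Ax, y> = <x, A^* y> gives (Ax)^T y = x^T (A^*) y, i.e. x^T A^T y = x^T (A^*) y. Since this holds for all x, y, we must have A^* = A^T. Therefore
A^* =
[[0, 0],
 [0, -1],
 [3, -2]].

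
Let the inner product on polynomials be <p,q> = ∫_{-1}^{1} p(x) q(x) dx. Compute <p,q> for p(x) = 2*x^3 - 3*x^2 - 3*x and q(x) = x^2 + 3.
<p,q> = -36/5

Expand the product: p(x)·q(x) = 2*x^5 - 3*x^4 + 3*x^3 - 9*x^2 - 9*x.
∫_{-1}^{1} of each monomial x^k gives [2/(k+1) if k even, 0 if k odd]. Integrating term-by-term (or equivalently evaluating the antiderivative F(x) = x^6/3 - 3*x^5/5 + 3*x^4/4 - 3*x^3 - 9*x^2/2 at the endpoints):
  F(1) − F(−1) = -421/60 − (11/60) = -36/5.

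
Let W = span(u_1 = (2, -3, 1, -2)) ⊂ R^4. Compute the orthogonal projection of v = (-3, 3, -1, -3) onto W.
proj_W(v) = (-10/9, 5/3, -5/9, 10/9)

Set up U = [u_1 | ... | u_1] ∈ R^(4×1). The projector onto W = col(U) is P = U (U^T U)^(-1) U^T.
Compute U^T U =
  [18],
and U^T v = (-10).
Solve U^T U · c = U^T v for the coefficients: c = (-5/9). The projection is proj_W(v) = U c.
Check: (v - proj_W(v)) · u_1 = 0  (should be 0).
Result: proj_W(v) = (-10/9, 5/3, -5/9, 10/9).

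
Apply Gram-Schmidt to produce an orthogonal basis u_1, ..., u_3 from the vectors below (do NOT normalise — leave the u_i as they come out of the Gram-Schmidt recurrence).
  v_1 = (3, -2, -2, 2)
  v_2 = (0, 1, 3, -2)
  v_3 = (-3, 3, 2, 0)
Orthogonal basis:
  u_1 = (3, -2, -2, 2)
  u_2 = (12/7, -1/7, 13/7, -6/7)
  u_3 = (4/25, 173/150, 101/150, 119/75)

Apply the Gram-Schmidt recurrence
  u_1 = v_1
  u_i = v_i − Σ_{j<i} ((v_i · u_j) / (u_j · u_j)) · u_j.

Step by step this gives:
  u_1 = (3, -2, -2, 2)
  u_2 = (12/7, -1/7, 13/7, -6/7)
  u_3 = (4/25, 173/150, 101/150, 119/75)

Orthogonality check:
  u_2 · u_1 = 0 (should be 0)
  u_3 · u_1 = 0 (should be 0)
  u_3 · u_2 = 0 (should be 0)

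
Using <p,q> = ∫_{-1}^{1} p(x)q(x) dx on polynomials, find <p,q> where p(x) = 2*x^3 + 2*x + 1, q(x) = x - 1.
<p,q> = 2/15

Expand the product: p(x)·q(x) = 2*x^4 - 2*x^3 + 2*x^2 - x - 1.
∫_{-1}^{1} of each monomial x^k gives [2/(k+1) if k even, 0 if k odd]. Integrating term-by-term (or equivalently evaluating the antiderivative F(x) = 2*x^5/5 - x^4/2 + 2*x^3/3 - x^2/2 - x at the endpoints):
  F(1) − F(−1) = -14/15 − (-16/15) = 2/15.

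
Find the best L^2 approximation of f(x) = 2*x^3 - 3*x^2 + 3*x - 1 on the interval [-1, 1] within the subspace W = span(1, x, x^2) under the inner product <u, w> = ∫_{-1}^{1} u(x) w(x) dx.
g(x) = -3*x^2 + 21*x/5 - 1

The best approximation g ∈ W is the orthogonal projection of f onto W. Writing g = a_0 + a_1 x + a_2 x^2, the coefficients solve the normal equations G · a = b where
  G_{ij} = <φ_i, φ_j> and b_i = <f, φ_i>, with φ_0 = 1, φ_1 = x, φ_2 = x^2.
G =
  [2, 0, 2/3]
  [0, 2/3, 0]
  [2/3, 0, 2/5],
b = (-4, 14/5, -28/15).
Solving gives a_0 = -1, a_1 = 21/5, a_2 = -3, so
  g(x) = -3*x^2 + 21*x/5 - 1.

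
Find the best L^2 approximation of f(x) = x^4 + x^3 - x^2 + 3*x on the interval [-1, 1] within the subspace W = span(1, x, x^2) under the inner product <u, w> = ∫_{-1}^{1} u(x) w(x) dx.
g(x) = -x^2/7 + 18*x/5 - 3/35

The best approximation g ∈ W is the orthogonal projection of f onto W. Writing g = a_0 + a_1 x + a_2 x^2, the coefficients solve the normal equations G · a = b where
  G_{ij} = <φ_i, φ_j> and b_i = <f, φ_i>, with φ_0 = 1, φ_1 = x, φ_2 = x^2.
G =
  [2, 0, 2/3]
  [0, 2/3, 0]
  [2/3, 0, 2/5],
b = (-4/15, 12/5, -4/35).
Solving gives a_0 = -3/35, a_1 = 18/5, a_2 = -1/7, so
  g(x) = -x^2/7 + 18*x/5 - 3/35.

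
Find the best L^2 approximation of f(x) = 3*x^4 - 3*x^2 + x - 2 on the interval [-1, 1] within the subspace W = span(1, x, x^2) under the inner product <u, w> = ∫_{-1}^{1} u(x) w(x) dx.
g(x) = -3*x^2/7 + x - 79/35

The best approximation g ∈ W is the orthogonal projection of f onto W. Writing g = a_0 + a_1 x + a_2 x^2, the coefficients solve the normal equations G · a = b where
  G_{ij} = <φ_i, φ_j> and b_i = <f, φ_i>, with φ_0 = 1, φ_1 = x, φ_2 = x^2.
G =
  [2, 0, 2/3]
  [0, 2/3, 0]
  [2/3, 0, 2/5],
b = (-24/5, 2/3, -176/105).
Solving gives a_0 = -79/35, a_1 = 1, a_2 = -3/7, so
  g(x) = -3*x^2/7 + x - 79/35.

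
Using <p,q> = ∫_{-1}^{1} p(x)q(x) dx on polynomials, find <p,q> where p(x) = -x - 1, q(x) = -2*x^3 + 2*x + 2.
<p,q> = -68/15

Expand the product: p(x)·q(x) = 2*x^4 + 2*x^3 - 2*x^2 - 4*x - 2.
∫_{-1}^{1} of each monomial x^k gives [2/(k+1) if k even, 0 if k odd]. Integrating term-by-term (or equivalently evaluating the antiderivative F(x) = 2*x^5/5 + x^4/2 - 2*x^3/3 - 2*x^2 - 2*x at the endpoints):
  F(1) − F(−1) = -113/30 − (23/30) = -68/15.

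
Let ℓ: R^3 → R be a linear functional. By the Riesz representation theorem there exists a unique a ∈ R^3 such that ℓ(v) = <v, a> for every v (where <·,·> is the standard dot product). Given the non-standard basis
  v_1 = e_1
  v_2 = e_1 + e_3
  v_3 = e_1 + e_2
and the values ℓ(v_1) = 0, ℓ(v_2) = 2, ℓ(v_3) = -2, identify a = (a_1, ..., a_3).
a = (0, -2, 2)

Write a = (a_1, ..., a_3) in the standard basis. For each basis vector v_i, ℓ(v_i) = <v_i, a> is a linear equation in the a_j's. Collect the n equations into a matrix system V a = ℓ, where row i of V is v_i (expressed in the standard basis). Since V is invertible (lower-triangular with 1s on the diagonal, up to permutation), solve by back-substitution:
  V =
[[1, 0, 0],
 [1, 0, 1],
 [1, 1, 0]]
  V a = (0, 2, -2)
Solving gives a = (0, -2, 2).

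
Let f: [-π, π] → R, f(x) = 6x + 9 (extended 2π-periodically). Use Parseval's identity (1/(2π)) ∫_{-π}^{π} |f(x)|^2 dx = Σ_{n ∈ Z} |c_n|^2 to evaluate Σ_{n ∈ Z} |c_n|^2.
Σ |c_n|^2 = 12π^2 + 81

Expand and integrate term by term over [-π, π]:
  ∫ (6x)^2 dx = 36·(2π^3/3); ∫ 2·6·(9)·x dx = 0 (odd integrand); ∫ 9^2 dx = 81·2π.
So (1/(2π)) ∫_{-π}^{π} (6x + 9)^2 dx = 36π^2/3 + 81 = 12π^2 + 81.
Parseval ⇒ Σ |c_n|^2 = 12π^2 + 81.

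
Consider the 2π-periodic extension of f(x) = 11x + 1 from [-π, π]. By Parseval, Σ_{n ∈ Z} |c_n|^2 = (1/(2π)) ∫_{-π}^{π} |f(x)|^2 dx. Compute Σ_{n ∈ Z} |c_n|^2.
Σ |c_n|^2 = 121π^2/3 + 1

Expand and integrate term by term over [-π, π]:
  ∫ (11x)^2 dx = 121·(2π^3/3); ∫ 2·11·(1)·x dx = 0 (odd integrand); ∫ 1^2 dx = 1·2π.
So (1/(2π)) ∫_{-π}^{π} (11x + 1)^2 dx = 121π^2/3 + 1 = 121π^2/3 + 1.
Parseval ⇒ Σ |c_n|^2 = 121π^2/3 + 1.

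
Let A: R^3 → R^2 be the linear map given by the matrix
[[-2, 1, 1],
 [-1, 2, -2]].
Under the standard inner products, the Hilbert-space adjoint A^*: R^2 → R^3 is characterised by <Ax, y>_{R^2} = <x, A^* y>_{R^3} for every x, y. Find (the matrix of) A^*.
A^* = A^T =
[[-2, -1],
 [1, 2],
 [1, -2]]

For real matrices with standard dot products, the defining identity <Ax, y> = <x, A^* y> gives (Ax)^T y = x^T (A^*) y, i.e. x^T A^T y = x^T (A^*) y. Since this holds for all x, y, we must have A^* = A^T. Therefore
A^* =
[[-2, -1],
 [1, 2],
 [1, -2]].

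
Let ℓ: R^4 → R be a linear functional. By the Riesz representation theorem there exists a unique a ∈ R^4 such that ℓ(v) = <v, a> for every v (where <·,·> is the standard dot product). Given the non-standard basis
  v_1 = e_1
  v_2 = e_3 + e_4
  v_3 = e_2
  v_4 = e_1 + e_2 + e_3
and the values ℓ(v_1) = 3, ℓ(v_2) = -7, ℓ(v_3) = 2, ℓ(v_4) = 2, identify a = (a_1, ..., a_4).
a = (3, 2, -3, -4)

Write a = (a_1, ..., a_4) in the standard basis. For each basis vector v_i, ℓ(v_i) = <v_i, a> is a linear equation in the a_j's. Collect the n equations into a matrix system V a = ℓ, where row i of V is v_i (expressed in the standard basis). Since V is invertible (lower-triangular with 1s on the diagonal, up to permutation), solve by back-substitution:
  V =
[[1, 0, 0, 0],
 [0, 0, 1, 1],
 [0, 1, 0, 0],
 [1, 1, 1, 0]]
  V a = (3, -7, 2, 2)
Solving gives a = (3, 2, -3, -4).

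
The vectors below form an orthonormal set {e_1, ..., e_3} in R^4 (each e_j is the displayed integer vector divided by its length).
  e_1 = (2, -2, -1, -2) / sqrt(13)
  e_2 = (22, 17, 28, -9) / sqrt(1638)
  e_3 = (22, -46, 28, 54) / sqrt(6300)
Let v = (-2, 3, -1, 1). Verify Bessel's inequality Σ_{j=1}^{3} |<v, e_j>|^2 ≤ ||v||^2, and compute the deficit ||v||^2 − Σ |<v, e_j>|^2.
Σ |<v, e_j>|^2 = 343/25; ||v||^2 = 15; deficit = 32/25

Write each e_j = u_j / sqrt(<u_j, u_j>) where u_j is the displayed integer vector. Then <v, e_j> = <v, u_j> / sqrt(<u_j, u_j>), so |<v, e_j>|^2 = <v, u_j>^2 / <u_j, u_j>.
Coefficients: <v, e_1> = -11/sqrt(13), <v, e_2> = -30/sqrt(1638), <v, e_3> = -156/sqrt(6300).
Square and sum: Σ |<v, e_j>|^2 = 343/25.
Compute ||v||^2 = v·v = 15.
Deficit = 15 − 343/25 = 32/25 ≥ 0, confirming Bessel's inequality. (The deficit equals ||v − Σ <v,e_j> e_j||^2, the squared distance from v to span{e_j}.)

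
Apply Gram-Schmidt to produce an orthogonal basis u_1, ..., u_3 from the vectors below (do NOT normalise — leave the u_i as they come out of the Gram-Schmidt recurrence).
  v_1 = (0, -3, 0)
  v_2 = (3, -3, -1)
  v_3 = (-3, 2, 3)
Orthogonal basis:
  u_1 = (0, -3, 0)
  u_2 = (3, 0, -1)
  u_3 = (3/5, 0, 9/5)

Apply the Gram-Schmidt recurrence
  u_1 = v_1
  u_i = v_i − Σ_{j<i} ((v_i · u_j) / (u_j · u_j)) · u_j.

Step by step this gives:
  u_1 = (0, -3, 0)
  u_2 = (3, 0, -1)
  u_3 = (3/5, 0, 9/5)

Orthogonality check:
  u_2 · u_1 = 0 (should be 0)
  u_3 · u_1 = 0 (should be 0)
  u_3 · u_2 = 0 (should be 0)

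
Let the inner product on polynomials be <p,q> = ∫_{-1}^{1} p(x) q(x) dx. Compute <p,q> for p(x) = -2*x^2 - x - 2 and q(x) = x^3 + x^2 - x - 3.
<p,q> = 212/15

Expand the product: p(x)·q(x) = -2*x^5 - 3*x^4 - x^3 + 5*x^2 + 5*x + 6.
∫_{-1}^{1} of each monomial x^k gives [2/(k+1) if k even, 0 if k odd]. Integrating term-by-term (or equivalently evaluating the antiderivative F(x) = -x^6/3 - 3*x^5/5 - x^4/4 + 5*x^3/3 + 5*x^2/2 + 6*x at the endpoints):
  F(1) − F(−1) = 539/60 − (-103/20) = 212/15.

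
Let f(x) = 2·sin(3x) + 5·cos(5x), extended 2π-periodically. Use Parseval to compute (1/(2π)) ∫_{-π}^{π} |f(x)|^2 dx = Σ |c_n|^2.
Σ |c_n|^2 = 29/2

Expand |f|^2 and use orthogonality of {sin(nx), cos(mx)} on [-π, π]:
  ∫_{-π}^{π} sin(nx)^2 dx = π, ∫ cos(mx)^2 dx = π, and cross terms integrate to 0.
So ∫_{-π}^{π} f(x)^2 dx = 2^2 · π + 5^2 · π = (4 + 25)π.
Divide by 2π: (4 + 25)/2 = 29/2.
By Parseval, this equals Σ |c_n|^2.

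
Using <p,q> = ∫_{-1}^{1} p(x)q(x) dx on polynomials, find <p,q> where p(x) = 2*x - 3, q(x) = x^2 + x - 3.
<p,q> = 52/3

Expand the product: p(x)·q(x) = 2*x^3 - x^2 - 9*x + 9.
∫_{-1}^{1} of each monomial x^k gives [2/(k+1) if k even, 0 if k odd]. Integrating term-by-term (or equivalently evaluating the antiderivative F(x) = x^4/2 - x^3/3 - 9*x^2/2 + 9*x at the endpoints):
  F(1) − F(−1) = 14/3 − (-38/3) = 52/3.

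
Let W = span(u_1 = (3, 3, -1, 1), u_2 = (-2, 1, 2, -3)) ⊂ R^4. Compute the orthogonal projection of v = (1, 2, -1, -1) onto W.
proj_W(v) = (163/148, 301/148, 7/148, -53/148)

Set up U = [u_1 | ... | u_2] ∈ R^(4×2). The projector onto W = col(U) is P = U (U^T U)^(-1) U^T.
Compute U^T U =
  [20, -8]
  [-8, 18],
and U^T v = (9, 1).
Solve U^T U · c = U^T v for the coefficients: c = (85/148, 23/74). The projection is proj_W(v) = U c.
Check: (v - proj_W(v)) · u_1 = 0  (should be 0).
Check: (v - proj_W(v)) · u_2 = 0  (should be 0).
Result: proj_W(v) = (163/148, 301/148, 7/148, -53/148).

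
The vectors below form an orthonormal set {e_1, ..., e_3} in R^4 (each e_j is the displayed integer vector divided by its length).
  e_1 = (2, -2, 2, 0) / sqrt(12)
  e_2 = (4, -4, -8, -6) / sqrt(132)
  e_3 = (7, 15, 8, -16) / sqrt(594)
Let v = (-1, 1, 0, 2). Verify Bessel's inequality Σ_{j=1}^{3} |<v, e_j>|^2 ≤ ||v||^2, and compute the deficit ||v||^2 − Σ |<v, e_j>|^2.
Σ |<v, e_j>|^2 = 16/3; ||v||^2 = 6; deficit = 2/3

Write each e_j = u_j / sqrt(<u_j, u_j>) where u_j is the displayed integer vector. Then <v, e_j> = <v, u_j> / sqrt(<u_j, u_j>), so |<v, e_j>|^2 = <v, u_j>^2 / <u_j, u_j>.
Coefficients: <v, e_1> = -4/sqrt(12), <v, e_2> = -20/sqrt(132), <v, e_3> = -24/sqrt(594).
Square and sum: Σ |<v, e_j>|^2 = 16/3.
Compute ||v||^2 = v·v = 6.
Deficit = 6 − 16/3 = 2/3 ≥ 0, confirming Bessel's inequality. (The deficit equals ||v − Σ <v,e_j> e_j||^2, the squared distance from v to span{e_j}.)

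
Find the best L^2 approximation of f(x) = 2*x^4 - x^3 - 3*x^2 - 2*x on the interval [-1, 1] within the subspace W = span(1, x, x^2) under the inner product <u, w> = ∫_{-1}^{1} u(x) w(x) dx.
g(x) = -9*x^2/7 - 13*x/5 - 6/35

The best approximation g ∈ W is the orthogonal projection of f onto W. Writing g = a_0 + a_1 x + a_2 x^2, the coefficients solve the normal equations G · a = b where
  G_{ij} = <φ_i, φ_j> and b_i = <f, φ_i>, with φ_0 = 1, φ_1 = x, φ_2 = x^2.
G =
  [2, 0, 2/3]
  [0, 2/3, 0]
  [2/3, 0, 2/5],
b = (-6/5, -26/15, -22/35).
Solving gives a_0 = -6/35, a_1 = -13/5, a_2 = -9/7, so
  g(x) = -9*x^2/7 - 13*x/5 - 6/35.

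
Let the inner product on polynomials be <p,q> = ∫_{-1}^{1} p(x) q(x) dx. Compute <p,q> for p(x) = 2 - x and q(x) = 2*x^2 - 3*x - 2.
<p,q> = -10/3

Expand the product: p(x)·q(x) = -2*x^3 + 7*x^2 - 4*x - 4.
∫_{-1}^{1} of each monomial x^k gives [2/(k+1) if k even, 0 if k odd]. Integrating term-by-term (or equivalently evaluating the antiderivative F(x) = -x^4/2 + 7*x^3/3 - 2*x^2 - 4*x at the endpoints):
  F(1) − F(−1) = -25/6 − (-5/6) = -10/3.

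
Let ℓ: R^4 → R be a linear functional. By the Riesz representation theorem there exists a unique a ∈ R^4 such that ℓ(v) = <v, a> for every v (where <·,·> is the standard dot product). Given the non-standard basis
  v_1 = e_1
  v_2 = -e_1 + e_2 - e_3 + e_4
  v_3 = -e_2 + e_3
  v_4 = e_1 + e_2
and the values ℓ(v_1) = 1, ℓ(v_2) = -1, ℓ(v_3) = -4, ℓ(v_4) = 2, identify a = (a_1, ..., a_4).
a = (1, 1, -3, -4)

Write a = (a_1, ..., a_4) in the standard basis. For each basis vector v_i, ℓ(v_i) = <v_i, a> is a linear equation in the a_j's. Collect the n equations into a matrix system V a = ℓ, where row i of V is v_i (expressed in the standard basis). Since V is invertible (lower-triangular with 1s on the diagonal, up to permutation), solve by back-substitution:
  V =
[[1, 0, 0, 0],
 [-1, 1, -1, 1],
 [0, -1, 1, 0],
 [1, 1, 0, 0]]
  V a = (1, -1, -4, 2)
Solving gives a = (1, 1, -3, -4).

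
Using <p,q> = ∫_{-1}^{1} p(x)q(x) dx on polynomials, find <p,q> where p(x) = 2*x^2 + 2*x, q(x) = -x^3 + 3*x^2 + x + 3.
<p,q> = 104/15

Expand the product: p(x)·q(x) = -2*x^5 + 4*x^4 + 8*x^3 + 8*x^2 + 6*x.
∫_{-1}^{1} of each monomial x^k gives [2/(k+1) if k even, 0 if k odd]. Integrating term-by-term (or equivalently evaluating the antiderivative F(x) = -x^6/3 + 4*x^5/5 + 2*x^4 + 8*x^3/3 + 3*x^2 at the endpoints):
  F(1) − F(−1) = 122/15 − (6/5) = 104/15.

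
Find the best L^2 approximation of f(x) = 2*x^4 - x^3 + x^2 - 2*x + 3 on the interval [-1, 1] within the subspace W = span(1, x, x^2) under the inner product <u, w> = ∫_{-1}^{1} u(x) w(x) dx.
g(x) = 19*x^2/7 - 13*x/5 + 99/35

The best approximation g ∈ W is the orthogonal projection of f onto W. Writing g = a_0 + a_1 x + a_2 x^2, the coefficients solve the normal equations G · a = b where
  G_{ij} = <φ_i, φ_j> and b_i = <f, φ_i>, with φ_0 = 1, φ_1 = x, φ_2 = x^2.
G =
  [2, 0, 2/3]
  [0, 2/3, 0]
  [2/3, 0, 2/5],
b = (112/15, -26/15, 104/35).
Solving gives a_0 = 99/35, a_1 = -13/5, a_2 = 19/7, so
  g(x) = 19*x^2/7 - 13*x/5 + 99/35.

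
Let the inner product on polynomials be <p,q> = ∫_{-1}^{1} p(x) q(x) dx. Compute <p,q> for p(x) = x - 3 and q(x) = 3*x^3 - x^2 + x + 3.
<p,q> = -212/15

Expand the product: p(x)·q(x) = 3*x^4 - 10*x^3 + 4*x^2 - 9.
∫_{-1}^{1} of each monomial x^k gives [2/(k+1) if k even, 0 if k odd]. Integrating term-by-term (or equivalently evaluating the antiderivative F(x) = 3*x^5/5 - 5*x^4/2 + 4*x^3/3 - 9*x at the endpoints):
  F(1) − F(−1) = -287/30 − (137/30) = -212/15.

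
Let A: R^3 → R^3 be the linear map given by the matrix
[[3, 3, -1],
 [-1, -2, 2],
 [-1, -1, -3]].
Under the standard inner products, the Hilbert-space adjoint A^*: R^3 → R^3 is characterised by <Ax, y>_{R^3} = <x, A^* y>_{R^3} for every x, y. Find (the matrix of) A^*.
A^* = A^T =
[[3, -1, -1],
 [3, -2, -1],
 [-1, 2, -3]]

For real matrices with standard dot products, the defining identity <Ax, y> = <x, A^* y> gives (Ax)^T y = x^T (A^*) y, i.e. x^T A^T y = x^T (A^*) y. Since this holds for all x, y, we must have A^* = A^T. Therefore
A^* =
[[3, -1, -1],
 [3, -2, -1],
 [-1, 2, -3]].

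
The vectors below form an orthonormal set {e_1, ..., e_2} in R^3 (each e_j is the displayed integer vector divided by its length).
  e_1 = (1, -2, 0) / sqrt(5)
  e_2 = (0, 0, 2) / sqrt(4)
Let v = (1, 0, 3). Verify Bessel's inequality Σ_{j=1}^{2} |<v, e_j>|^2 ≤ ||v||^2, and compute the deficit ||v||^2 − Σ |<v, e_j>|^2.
Σ |<v, e_j>|^2 = 46/5; ||v||^2 = 10; deficit = 4/5

Write each e_j = u_j / sqrt(<u_j, u_j>) where u_j is the displayed integer vector. Then <v, e_j> = <v, u_j> / sqrt(<u_j, u_j>), so |<v, e_j>|^2 = <v, u_j>^2 / <u_j, u_j>.
Coefficients: <v, e_1> = 1/sqrt(5), <v, e_2> = 6/sqrt(4).
Square and sum: Σ |<v, e_j>|^2 = 46/5.
Compute ||v||^2 = v·v = 10.
Deficit = 10 − 46/5 = 4/5 ≥ 0, confirming Bessel's inequality. (The deficit equals ||v − Σ <v,e_j> e_j||^2, the squared distance from v to span{e_j}.)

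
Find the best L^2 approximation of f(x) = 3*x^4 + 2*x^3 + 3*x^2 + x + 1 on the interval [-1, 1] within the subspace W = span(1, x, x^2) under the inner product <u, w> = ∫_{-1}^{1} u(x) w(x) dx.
g(x) = 39*x^2/7 + 11*x/5 + 26/35

The best approximation g ∈ W is the orthogonal projection of f onto W. Writing g = a_0 + a_1 x + a_2 x^2, the coefficients solve the normal equations G · a = b where
  G_{ij} = <φ_i, φ_j> and b_i = <f, φ_i>, with φ_0 = 1, φ_1 = x, φ_2 = x^2.
G =
  [2, 0, 2/3]
  [0, 2/3, 0]
  [2/3, 0, 2/5],
b = (26/5, 22/15, 286/105).
Solving gives a_0 = 26/35, a_1 = 11/5, a_2 = 39/7, so
  g(x) = 39*x^2/7 + 11*x/5 + 26/35.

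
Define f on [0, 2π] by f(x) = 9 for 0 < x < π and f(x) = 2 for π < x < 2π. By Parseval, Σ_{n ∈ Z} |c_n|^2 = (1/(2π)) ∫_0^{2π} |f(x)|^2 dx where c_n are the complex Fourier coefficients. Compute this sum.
Σ |c_n|^2 = 85/2

Parseval equates the L^2 energy of f (normalised by 1/(2π)) with the ℓ^2 sum of its Fourier coefficients: (1/(2π)) ∫_0^{2π} |f|^2 = Σ |c_n|^2.
Compute the left side: (1/(2π)) [∫_0^π 9^2 dx + ∫_π^{2π} 2^2 dx] = (1/(2π)) · (81π + 4π) = (81 + 4)/2 = 85/2.
So Σ_{n ∈ Z} |c_n|^2 = 85/2.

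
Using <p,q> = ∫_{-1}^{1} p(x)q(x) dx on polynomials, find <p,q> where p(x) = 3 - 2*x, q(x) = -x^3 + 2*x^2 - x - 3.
<p,q> = -178/15

Expand the product: p(x)·q(x) = 2*x^4 - 7*x^3 + 8*x^2 + 3*x - 9.
∫_{-1}^{1} of each monomial x^k gives [2/(k+1) if k even, 0 if k odd]. Integrating term-by-term (or equivalently evaluating the antiderivative F(x) = 2*x^5/5 - 7*x^4/4 + 8*x^3/3 + 3*x^2/2 - 9*x at the endpoints):
  F(1) − F(−1) = -371/60 − (341/60) = -178/15.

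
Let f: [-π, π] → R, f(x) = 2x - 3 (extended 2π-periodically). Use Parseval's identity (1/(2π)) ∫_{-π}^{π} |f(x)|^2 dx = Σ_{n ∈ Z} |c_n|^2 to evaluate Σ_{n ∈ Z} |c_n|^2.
Σ |c_n|^2 = 4π^2/3 + 9

Expand and integrate term by term over [-π, π]:
  ∫ (2x)^2 dx = 4·(2π^3/3); ∫ 2·2·(-3)·x dx = 0 (odd integrand); ∫ (-3)^2 dx = 9·2π.
So (1/(2π)) ∫_{-π}^{π} (2x - 3)^2 dx = 4π^2/3 + 9 = 4π^2/3 + 9.
Parseval ⇒ Σ |c_n|^2 = 4π^2/3 + 9.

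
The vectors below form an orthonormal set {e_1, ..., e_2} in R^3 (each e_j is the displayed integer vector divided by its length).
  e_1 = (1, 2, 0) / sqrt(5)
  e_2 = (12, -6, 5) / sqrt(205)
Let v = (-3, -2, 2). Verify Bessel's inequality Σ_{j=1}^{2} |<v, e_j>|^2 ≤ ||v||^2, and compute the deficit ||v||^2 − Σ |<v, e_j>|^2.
Σ |<v, e_j>|^2 = 441/41; ||v||^2 = 17; deficit = 256/41

Write each e_j = u_j / sqrt(<u_j, u_j>) where u_j is the displayed integer vector. Then <v, e_j> = <v, u_j> / sqrt(<u_j, u_j>), so |<v, e_j>|^2 = <v, u_j>^2 / <u_j, u_j>.
Coefficients: <v, e_1> = -7/sqrt(5), <v, e_2> = -14/sqrt(205).
Square and sum: Σ |<v, e_j>|^2 = 441/41.
Compute ||v||^2 = v·v = 17.
Deficit = 17 − 441/41 = 256/41 ≥ 0, confirming Bessel's inequality. (The deficit equals ||v − Σ <v,e_j> e_j||^2, the squared distance from v to span{e_j}.)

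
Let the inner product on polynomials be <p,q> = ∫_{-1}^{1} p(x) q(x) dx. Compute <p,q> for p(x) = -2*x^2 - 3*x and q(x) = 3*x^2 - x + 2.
<p,q> = -46/15

Expand the product: p(x)·q(x) = -6*x^4 - 7*x^3 - x^2 - 6*x.
∫_{-1}^{1} of each monomial x^k gives [2/(k+1) if k even, 0 if k odd]. Integrating term-by-term (or equivalently evaluating the antiderivative F(x) = -6*x^5/5 - 7*x^4/4 - x^3/3 - 3*x^2 at the endpoints):
  F(1) − F(−1) = -377/60 − (-193/60) = -46/15.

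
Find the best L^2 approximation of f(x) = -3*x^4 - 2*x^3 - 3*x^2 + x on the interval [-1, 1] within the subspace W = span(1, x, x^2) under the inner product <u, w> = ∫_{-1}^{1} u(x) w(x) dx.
g(x) = -39*x^2/7 - x/5 + 9/35

The best approximation g ∈ W is the orthogonal projection of f onto W. Writing g = a_0 + a_1 x + a_2 x^2, the coefficients solve the normal equations G · a = b where
  G_{ij} = <φ_i, φ_j> and b_i = <f, φ_i>, with φ_0 = 1, φ_1 = x, φ_2 = x^2.
G =
  [2, 0, 2/3]
  [0, 2/3, 0]
  [2/3, 0, 2/5],
b = (-16/5, -2/15, -72/35).
Solving gives a_0 = 9/35, a_1 = -1/5, a_2 = -39/7, so
  g(x) = -39*x^2/7 - x/5 + 9/35.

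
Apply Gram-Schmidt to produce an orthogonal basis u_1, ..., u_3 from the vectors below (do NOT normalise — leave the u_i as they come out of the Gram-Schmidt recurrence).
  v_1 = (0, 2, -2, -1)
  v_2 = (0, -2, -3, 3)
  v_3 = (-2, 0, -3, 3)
Orthogonal basis:
  u_1 = (0, 2, -2, -1)
  u_2 = (0, -16/9, -29/9, 26/9)
  u_3 = (-2, 162/197, 72/197, 180/197)

Apply the Gram-Schmidt recurrence
  u_1 = v_1
  u_i = v_i − Σ_{j<i} ((v_i · u_j) / (u_j · u_j)) · u_j.

Step by step this gives:
  u_1 = (0, 2, -2, -1)
  u_2 = (0, -16/9, -29/9, 26/9)
  u_3 = (-2, 162/197, 72/197, 180/197)

Orthogonality check:
  u_2 · u_1 = 0 (should be 0)
  u_3 · u_1 = 0 (should be 0)
  u_3 · u_2 = 0 (should be 0)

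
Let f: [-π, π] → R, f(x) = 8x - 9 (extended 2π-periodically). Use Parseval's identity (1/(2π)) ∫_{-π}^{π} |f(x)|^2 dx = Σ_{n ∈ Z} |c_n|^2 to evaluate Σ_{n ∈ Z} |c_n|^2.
Σ |c_n|^2 = 64π^2/3 + 81

Expand and integrate term by term over [-π, π]:
  ∫ (8x)^2 dx = 64·(2π^3/3); ∫ 2·8·(-9)·x dx = 0 (odd integrand); ∫ (-9)^2 dx = 81·2π.
So (1/(2π)) ∫_{-π}^{π} (8x - 9)^2 dx = 64π^2/3 + 81 = 64π^2/3 + 81.
Parseval ⇒ Σ |c_n|^2 = 64π^2/3 + 81.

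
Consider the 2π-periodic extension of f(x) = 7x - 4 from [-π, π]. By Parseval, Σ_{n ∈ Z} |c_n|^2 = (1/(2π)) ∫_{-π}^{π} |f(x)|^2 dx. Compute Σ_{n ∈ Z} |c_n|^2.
Σ |c_n|^2 = 49π^2/3 + 16

Expand and integrate term by term over [-π, π]:
  ∫ (7x)^2 dx = 49·(2π^3/3); ∫ 2·7·(-4)·x dx = 0 (odd integrand); ∫ (-4)^2 dx = 16·2π.
So (1/(2π)) ∫_{-π}^{π} (7x - 4)^2 dx = 49π^2/3 + 16 = 49π^2/3 + 16.
Parseval ⇒ Σ |c_n|^2 = 49π^2/3 + 16.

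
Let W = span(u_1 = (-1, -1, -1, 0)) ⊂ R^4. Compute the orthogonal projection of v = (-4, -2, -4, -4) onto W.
proj_W(v) = (-10/3, -10/3, -10/3, 0)

Set up U = [u_1 | ... | u_1] ∈ R^(4×1). The projector onto W = col(U) is P = U (U^T U)^(-1) U^T.
Compute U^T U =
  [3],
and U^T v = (10).
Solve U^T U · c = U^T v for the coefficients: c = (10/3). The projection is proj_W(v) = U c.
Check: (v - proj_W(v)) · u_1 = 0  (should be 0).
Result: proj_W(v) = (-10/3, -10/3, -10/3, 0).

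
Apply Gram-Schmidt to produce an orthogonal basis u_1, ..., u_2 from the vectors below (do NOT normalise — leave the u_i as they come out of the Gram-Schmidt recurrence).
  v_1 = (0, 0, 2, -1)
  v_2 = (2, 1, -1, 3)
Orthogonal basis:
  u_1 = (0, 0, 2, -1)
  u_2 = (2, 1, 1, 2)

Apply the Gram-Schmidt recurrence
  u_1 = v_1
  u_i = v_i − Σ_{j<i} ((v_i · u_j) / (u_j · u_j)) · u_j.

Step by step this gives:
  u_1 = (0, 0, 2, -1)
  u_2 = (2, 1, 1, 2)

Orthogonality check:
  u_2 · u_1 = 0 (should be 0)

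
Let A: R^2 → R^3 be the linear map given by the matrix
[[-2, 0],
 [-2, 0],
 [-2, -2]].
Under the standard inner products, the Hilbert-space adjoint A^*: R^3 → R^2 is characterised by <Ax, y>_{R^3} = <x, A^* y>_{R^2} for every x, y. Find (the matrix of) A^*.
A^* = A^T =
[[-2, -2, -2],
 [0, 0, -2]]

For real matrices with standard dot products, the defining identity <Ax, y> = <x, A^* y> gives (Ax)^T y = x^T (A^*) y, i.e. x^T A^T y = x^T (A^*) y. Since this holds for all x, y, we must have A^* = A^T. Therefore
A^* =
[[-2, -2, -2],
 [0, 0, -2]].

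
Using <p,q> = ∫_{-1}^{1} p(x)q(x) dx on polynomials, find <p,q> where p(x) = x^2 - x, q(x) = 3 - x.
<p,q> = 8/3

Expand the product: p(x)·q(x) = -x^3 + 4*x^2 - 3*x.
∫_{-1}^{1} of each monomial x^k gives [2/(k+1) if k even, 0 if k odd]. Integrating term-by-term (or equivalently evaluating the antiderivative F(x) = -x^4/4 + 4*x^3/3 - 3*x^2/2 at the endpoints):
  F(1) − F(−1) = -5/12 − (-37/12) = 8/3.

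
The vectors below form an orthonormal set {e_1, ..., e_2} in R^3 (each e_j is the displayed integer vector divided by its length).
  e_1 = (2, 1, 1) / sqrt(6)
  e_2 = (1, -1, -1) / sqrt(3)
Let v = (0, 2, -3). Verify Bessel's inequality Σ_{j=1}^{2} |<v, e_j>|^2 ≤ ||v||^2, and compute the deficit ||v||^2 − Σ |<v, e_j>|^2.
Σ |<v, e_j>|^2 = 1/2; ||v||^2 = 13; deficit = 25/2

Write each e_j = u_j / sqrt(<u_j, u_j>) where u_j is the displayed integer vector. Then <v, e_j> = <v, u_j> / sqrt(<u_j, u_j>), so |<v, e_j>|^2 = <v, u_j>^2 / <u_j, u_j>.
Coefficients: <v, e_1> = -1/sqrt(6), <v, e_2> = 1/sqrt(3).
Square and sum: Σ |<v, e_j>|^2 = 1/2.
Compute ||v||^2 = v·v = 13.
Deficit = 13 − 1/2 = 25/2 ≥ 0, confirming Bessel's inequality. (The deficit equals ||v − Σ <v,e_j> e_j||^2, the squared distance from v to span{e_j}.)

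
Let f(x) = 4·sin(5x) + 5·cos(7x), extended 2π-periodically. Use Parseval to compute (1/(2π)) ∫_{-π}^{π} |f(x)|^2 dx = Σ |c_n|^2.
Σ |c_n|^2 = 41/2

Expand |f|^2 and use orthogonality of {sin(nx), cos(mx)} on [-π, π]:
  ∫_{-π}^{π} sin(nx)^2 dx = π, ∫ cos(mx)^2 dx = π, and cross terms integrate to 0.
So ∫_{-π}^{π} f(x)^2 dx = 4^2 · π + 5^2 · π = (16 + 25)π.
Divide by 2π: (16 + 25)/2 = 41/2.
By Parseval, this equals Σ |c_n|^2.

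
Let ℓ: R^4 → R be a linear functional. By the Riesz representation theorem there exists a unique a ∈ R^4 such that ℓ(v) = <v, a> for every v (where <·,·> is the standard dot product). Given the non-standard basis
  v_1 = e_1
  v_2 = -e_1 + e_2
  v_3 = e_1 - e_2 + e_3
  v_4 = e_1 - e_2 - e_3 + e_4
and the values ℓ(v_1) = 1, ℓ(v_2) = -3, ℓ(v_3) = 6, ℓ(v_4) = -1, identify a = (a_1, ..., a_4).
a = (1, -2, 3, -1)

Write a = (a_1, ..., a_4) in the standard basis. For each basis vector v_i, ℓ(v_i) = <v_i, a> is a linear equation in the a_j's. Collect the n equations into a matrix system V a = ℓ, where row i of V is v_i (expressed in the standard basis). Since V is invertible (lower-triangular with 1s on the diagonal, up to permutation), solve by back-substitution:
  V =
[[1, 0, 0, 0],
 [-1, 1, 0, 0],
 [1, -1, 1, 0],
 [1, -1, -1, 1]]
  V a = (1, -3, 6, -1)
Solving gives a = (1, -2, 3, -1).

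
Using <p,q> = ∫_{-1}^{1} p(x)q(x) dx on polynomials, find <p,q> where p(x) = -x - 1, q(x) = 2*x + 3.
<p,q> = -22/3

Expand the product: p(x)·q(x) = -2*x^2 - 5*x - 3.
∫_{-1}^{1} of each monomial x^k gives [2/(k+1) if k even, 0 if k odd]. Integrating term-by-term (or equivalently evaluating the antiderivative F(x) = -2*x^3/3 - 5*x^2/2 - 3*x at the endpoints):
  F(1) − F(−1) = -37/6 − (7/6) = -22/3.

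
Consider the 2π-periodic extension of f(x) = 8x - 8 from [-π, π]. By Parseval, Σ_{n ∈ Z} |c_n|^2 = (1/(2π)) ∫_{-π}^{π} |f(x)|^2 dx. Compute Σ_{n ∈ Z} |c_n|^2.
Σ |c_n|^2 = 64π^2/3 + 64

Expand and integrate term by term over [-π, π]:
  ∫ (8x)^2 dx = 64·(2π^3/3); ∫ 2·8·(-8)·x dx = 0 (odd integrand); ∫ (-8)^2 dx = 64·2π.
So (1/(2π)) ∫_{-π}^{π} (8x - 8)^2 dx = 64π^2/3 + 64 = 64π^2/3 + 64.
Parseval ⇒ Σ |c_n|^2 = 64π^2/3 + 64.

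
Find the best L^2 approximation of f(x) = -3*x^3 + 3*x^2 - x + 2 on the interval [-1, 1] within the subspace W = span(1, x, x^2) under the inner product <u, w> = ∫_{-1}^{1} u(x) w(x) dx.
g(x) = 3*x^2 - 14*x/5 + 2

The best approximation g ∈ W is the orthogonal projection of f onto W. Writing g = a_0 + a_1 x + a_2 x^2, the coefficients solve the normal equations G · a = b where
  G_{ij} = <φ_i, φ_j> and b_i = <f, φ_i>, with φ_0 = 1, φ_1 = x, φ_2 = x^2.
G =
  [2, 0, 2/3]
  [0, 2/3, 0]
  [2/3, 0, 2/5],
b = (6, -28/15, 38/15).
Solving gives a_0 = 2, a_1 = -14/5, a_2 = 3, so
  g(x) = 3*x^2 - 14*x/5 + 2.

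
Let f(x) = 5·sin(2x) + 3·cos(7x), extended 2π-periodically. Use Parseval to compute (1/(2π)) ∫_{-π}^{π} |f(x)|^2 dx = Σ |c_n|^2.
Σ |c_n|^2 = 17

Expand |f|^2 and use orthogonality of {sin(nx), cos(mx)} on [-π, π]:
  ∫_{-π}^{π} sin(nx)^2 dx = π, ∫ cos(mx)^2 dx = π, and cross terms integrate to 0.
So ∫_{-π}^{π} f(x)^2 dx = 5^2 · π + 3^2 · π = (25 + 9)π.
Divide by 2π: (25 + 9)/2 = 17.
By Parseval, this equals Σ |c_n|^2.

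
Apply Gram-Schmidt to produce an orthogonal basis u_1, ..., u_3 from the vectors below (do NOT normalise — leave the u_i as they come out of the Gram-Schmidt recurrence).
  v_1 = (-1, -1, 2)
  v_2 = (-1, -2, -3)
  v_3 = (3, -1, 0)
Orthogonal basis:
  u_1 = (-1, -1, 2)
  u_2 = (-3/2, -5/2, -2)
  u_3 = (182/75, -26/15, 26/75)

Apply the Gram-Schmidt recurrence
  u_1 = v_1
  u_i = v_i − Σ_{j<i} ((v_i · u_j) / (u_j · u_j)) · u_j.

Step by step this gives:
  u_1 = (-1, -1, 2)
  u_2 = (-3/2, -5/2, -2)
  u_3 = (182/75, -26/15, 26/75)

Orthogonality check:
  u_2 · u_1 = 0 (should be 0)
  u_3 · u_1 = 0 (should be 0)
  u_3 · u_2 = 0 (should be 0)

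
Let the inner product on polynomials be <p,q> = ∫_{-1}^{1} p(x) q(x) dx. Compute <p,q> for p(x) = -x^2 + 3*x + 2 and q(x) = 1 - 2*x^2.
<p,q> = 22/15

Expand the product: p(x)·q(x) = 2*x^4 - 6*x^3 - 5*x^2 + 3*x + 2.
∫_{-1}^{1} of each monomial x^k gives [2/(k+1) if k even, 0 if k odd]. Integrating term-by-term (or equivalently evaluating the antiderivative F(x) = 2*x^5/5 - 3*x^4/2 - 5*x^3/3 + 3*x^2/2 + 2*x at the endpoints):
  F(1) − F(−1) = 11/15 − (-11/15) = 22/15.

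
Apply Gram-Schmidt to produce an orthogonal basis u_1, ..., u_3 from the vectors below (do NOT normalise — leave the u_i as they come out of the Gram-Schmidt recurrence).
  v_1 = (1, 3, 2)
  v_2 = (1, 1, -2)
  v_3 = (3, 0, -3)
Orthogonal basis:
  u_1 = (1, 3, 2)
  u_2 = (1, 1, -2)
  u_3 = (12/7, -6/7, 3/7)

Apply the Gram-Schmidt recurrence
  u_1 = v_1
  u_i = v_i − Σ_{j<i} ((v_i · u_j) / (u_j · u_j)) · u_j.

Step by step this gives:
  u_1 = (1, 3, 2)
  u_2 = (1, 1, -2)
  u_3 = (12/7, -6/7, 3/7)

Orthogonality check:
  u_2 · u_1 = 0 (should be 0)
  u_3 · u_1 = 0 (should be 0)
  u_3 · u_2 = 0 (should be 0)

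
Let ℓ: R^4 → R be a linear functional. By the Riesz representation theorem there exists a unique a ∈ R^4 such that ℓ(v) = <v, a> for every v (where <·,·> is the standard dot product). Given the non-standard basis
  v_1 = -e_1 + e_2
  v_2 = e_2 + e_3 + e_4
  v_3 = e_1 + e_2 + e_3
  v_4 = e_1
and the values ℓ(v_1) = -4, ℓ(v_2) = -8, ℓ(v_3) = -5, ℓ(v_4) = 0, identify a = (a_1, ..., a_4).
a = (0, -4, -1, -3)

Write a = (a_1, ..., a_4) in the standard basis. For each basis vector v_i, ℓ(v_i) = <v_i, a> is a linear equation in the a_j's. Collect the n equations into a matrix system V a = ℓ, where row i of V is v_i (expressed in the standard basis). Since V is invertible (lower-triangular with 1s on the diagonal, up to permutation), solve by back-substitution:
  V =
[[-1, 1, 0, 0],
 [0, 1, 1, 1],
 [1, 1, 1, 0],
 [1, 0, 0, 0]]
  V a = (-4, -8, -5, 0)
Solving gives a = (0, -4, -1, -3).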